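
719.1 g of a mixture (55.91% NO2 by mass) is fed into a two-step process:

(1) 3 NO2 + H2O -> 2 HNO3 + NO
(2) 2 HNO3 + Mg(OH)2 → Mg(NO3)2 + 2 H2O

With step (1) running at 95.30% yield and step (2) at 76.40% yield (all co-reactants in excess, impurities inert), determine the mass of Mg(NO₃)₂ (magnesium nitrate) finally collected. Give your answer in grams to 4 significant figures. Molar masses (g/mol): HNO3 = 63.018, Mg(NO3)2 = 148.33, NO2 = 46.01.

314.6 g

Pure NO2 = 719.1 × 0.5591 = 402.05 g.
n(NO2) = 402.05 / 46.01 = 8.7383 mol.
Step 1 (NO2:HNO3 = 3:2): theoretical n(HNO3) = 5.8255 mol; at 95.30% yield, n(HNO3) = 5.5517 mol.
Step 2 (HNO3:Mg(NO3)2 = 2:1): theoretical n(Mg(NO3)2) = 2.7759 mol, so theoretical mass = 2.7759 × 148.33 = 411.74 g.
At 76.40% yield, actual mass of Mg(NO3)2 = 411.74 × 0.7640 = 314.57 g.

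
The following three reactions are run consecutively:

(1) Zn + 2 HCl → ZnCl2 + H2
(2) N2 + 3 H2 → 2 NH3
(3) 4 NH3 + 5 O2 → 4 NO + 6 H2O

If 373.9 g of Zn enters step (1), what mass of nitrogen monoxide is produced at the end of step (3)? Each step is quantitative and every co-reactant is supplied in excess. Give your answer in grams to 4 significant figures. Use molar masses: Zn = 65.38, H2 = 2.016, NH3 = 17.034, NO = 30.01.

n(Zn) = 373.9 / 65.38 = 5.7189 mol.
Reaction (1): Zn→H2 ratio 1:1 ⇒ n(H2) = 5.7189 mol.
Reaction (2): H2→NH3 ratio 3:2 ⇒ n(NH3) = 3.8126 mol.
Reaction (3): NH3→NO ratio 4:4 ⇒ n(NO) = 3.8126 mol.
Mass of NO = 3.8126 × 30.01 = 114.42 g.

114.4 g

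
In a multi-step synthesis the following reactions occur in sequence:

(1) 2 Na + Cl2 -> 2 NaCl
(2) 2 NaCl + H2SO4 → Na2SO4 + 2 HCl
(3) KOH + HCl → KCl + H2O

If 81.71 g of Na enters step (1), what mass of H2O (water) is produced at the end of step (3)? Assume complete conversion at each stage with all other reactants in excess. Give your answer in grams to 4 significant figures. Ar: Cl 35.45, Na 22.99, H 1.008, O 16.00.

64.03 g

M(Na) = 22.99 g/mol.
M(H2O) = 2(1.008) + 16.00 = 18.016 g/mol.
n(Na) = 81.71 / 22.99 = 3.5542 mol.
Reaction (1): Na→NaCl ratio 2:2 ⇒ n(NaCl) = 3.5542 mol.
Reaction (2): NaCl→HCl ratio 2:2 ⇒ n(HCl) = 3.5542 mol.
Reaction (3): HCl→H2O ratio 1:1 ⇒ n(H2O) = 3.5542 mol.
Mass of H2O = 3.5542 × 18.016 = 64.032 g.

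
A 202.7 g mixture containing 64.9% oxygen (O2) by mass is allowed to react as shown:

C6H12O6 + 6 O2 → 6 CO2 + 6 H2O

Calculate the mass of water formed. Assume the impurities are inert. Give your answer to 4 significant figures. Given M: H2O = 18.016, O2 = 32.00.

74.06 g

Mass of pure O2 = 202.7 g × 0.649 = 131.55 g.
n(O2) = 131.55 g / 32.00 g/mol = 4.1110 mol.
From the equation the O2:H2O mole ratio is 6:6, so n(H2O) = 4.1110 × 6/6 = 4.1110 mol.
Mass of H2O = 4.1110 mol × 18.016 g/mol = 74.064 g.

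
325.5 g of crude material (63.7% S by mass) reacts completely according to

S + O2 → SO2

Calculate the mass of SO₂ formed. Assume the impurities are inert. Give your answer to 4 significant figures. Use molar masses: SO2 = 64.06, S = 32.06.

Mass of pure S = 325.5 g × 0.637 = 207.34 g.
n(S) = 207.34 g / 32.06 g/mol = 6.4674 mol.
From the equation the S:SO2 mole ratio is 1:1, so n(SO2) = 6.4674 × 1/1 = 6.4674 mol.
Mass of SO2 = 6.4674 mol × 64.06 g/mol = 414.30 g.

414.3 g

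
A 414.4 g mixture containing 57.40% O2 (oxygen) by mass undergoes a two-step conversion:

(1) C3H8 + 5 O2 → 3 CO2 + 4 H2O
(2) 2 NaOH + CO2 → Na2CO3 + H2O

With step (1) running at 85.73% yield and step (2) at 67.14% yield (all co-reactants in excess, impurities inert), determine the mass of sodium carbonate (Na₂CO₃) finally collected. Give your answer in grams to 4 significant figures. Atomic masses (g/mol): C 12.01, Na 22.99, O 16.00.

272.1 g

Pure O2 = 414.4 × 0.5740 = 237.87 g.
M(O2) = 2(16.00) = 32.00 g/mol.
M(Na2CO3) = 2(22.99) + 12.01 + 3(16.00) = 105.99 g/mol.
n(O2) = 237.87 / 32.00 = 7.4333 mol.
Step 1 (O2:CO2 = 5:3): theoretical n(CO2) = 4.4600 mol; at 85.73% yield, n(CO2) = 3.8235 mol.
Step 2 (CO2:Na2CO3 = 1:1): theoretical n(Na2CO3) = 3.8235 mol, so theoretical mass = 3.8235 × 105.99 = 405.26 g.
At 67.14% yield, actual mass of Na2CO3 = 405.26 × 0.6714 = 272.09 g.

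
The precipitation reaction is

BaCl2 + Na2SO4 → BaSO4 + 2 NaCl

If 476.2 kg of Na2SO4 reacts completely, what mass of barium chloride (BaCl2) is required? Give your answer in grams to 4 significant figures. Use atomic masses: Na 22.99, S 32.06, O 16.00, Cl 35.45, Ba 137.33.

698100 g

M(Na2SO4) = 2(22.99) + 32.06 + 4(16.00) = 142.04 g/mol.
M(BaCl2) = 137.33 + 2(35.45) = 208.23 g/mol.
Convert: 476.2 kg = 476200 g.
n(Na2SO4) = 476200 g / 142.04 g/mol = 3352.6 mol.
From the equation the Na2SO4:BaCl2 mole ratio is 1:1, so n(BaCl2) = 3352.6 × 1/1 = 3352.6 mol.
Mass of BaCl2 = 3352.6 mol × 208.23 g/mol = 698110 g.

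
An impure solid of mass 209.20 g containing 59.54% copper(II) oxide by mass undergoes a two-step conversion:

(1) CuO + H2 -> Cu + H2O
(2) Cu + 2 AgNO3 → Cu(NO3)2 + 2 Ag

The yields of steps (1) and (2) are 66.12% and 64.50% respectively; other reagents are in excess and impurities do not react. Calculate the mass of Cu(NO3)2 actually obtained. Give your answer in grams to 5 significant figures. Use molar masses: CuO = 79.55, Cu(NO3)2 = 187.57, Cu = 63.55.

Pure CuO = 209.20 × 0.5954 = 124.558 g.
n(CuO) = 124.558 / 79.55 = 1.56578 mol.
Step 1 (CuO:Cu = 1:1): theoretical n(Cu) = 1.56578 mol; at 66.12% yield, n(Cu) = 1.03529 mol.
Step 2 (Cu:Cu(NO3)2 = 1:1): theoretical n(Cu(NO3)2) = 1.03529 mol, so theoretical mass = 1.03529 × 187.57 = 194.190 g.
At 64.50% yield, actual mass of Cu(NO3)2 = 194.190 × 0.6450 = 125.252 g.

125.25 g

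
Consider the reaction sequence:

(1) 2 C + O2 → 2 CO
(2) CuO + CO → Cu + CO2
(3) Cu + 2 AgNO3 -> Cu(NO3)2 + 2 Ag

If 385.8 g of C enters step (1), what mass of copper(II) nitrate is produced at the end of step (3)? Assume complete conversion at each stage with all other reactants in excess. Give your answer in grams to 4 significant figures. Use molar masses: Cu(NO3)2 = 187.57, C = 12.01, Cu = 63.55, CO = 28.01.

6025 g

n(C) = 385.8 / 12.01 = 32.123 mol.
Reaction (1): C→CO ratio 2:2 ⇒ n(CO) = 32.123 mol.
Reaction (2): CO→Cu ratio 1:1 ⇒ n(Cu) = 32.123 mol.
Reaction (3): Cu→Cu(NO3)2 ratio 1:1 ⇒ n(Cu(NO3)2) = 32.123 mol.
Mass of Cu(NO3)2 = 32.123 × 187.57 = 6025.4 g.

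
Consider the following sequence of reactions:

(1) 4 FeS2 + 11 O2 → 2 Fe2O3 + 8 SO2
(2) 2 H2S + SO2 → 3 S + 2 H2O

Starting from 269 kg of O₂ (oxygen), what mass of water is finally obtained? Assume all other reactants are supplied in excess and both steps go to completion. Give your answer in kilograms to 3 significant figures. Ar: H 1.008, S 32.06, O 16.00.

220 kg

M(O2) = 2(16.00) = 32.00 g/mol.
M(H2O) = 2(1.008) + 16.00 = 18.016 g/mol.
269 kg = 269000 g.
n(O2) = 269000 / 32.00 = 8406 mol.
Step 1 gives a 11:8 ratio of O2 to SO2, so n(SO2) = 6114 mol.
In step 2 the SO2:H2O ratio is 1:2, so n(H2O) = 12230 mol.
Mass of H2O = 12230 × 18.016 = 220300 g = 220 kg.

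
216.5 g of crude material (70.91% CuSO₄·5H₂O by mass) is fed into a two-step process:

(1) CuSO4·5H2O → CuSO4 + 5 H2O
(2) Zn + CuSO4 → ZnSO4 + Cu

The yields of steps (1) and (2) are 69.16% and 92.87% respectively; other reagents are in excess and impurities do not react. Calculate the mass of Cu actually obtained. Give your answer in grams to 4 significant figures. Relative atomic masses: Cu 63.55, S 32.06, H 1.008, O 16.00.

25.10 g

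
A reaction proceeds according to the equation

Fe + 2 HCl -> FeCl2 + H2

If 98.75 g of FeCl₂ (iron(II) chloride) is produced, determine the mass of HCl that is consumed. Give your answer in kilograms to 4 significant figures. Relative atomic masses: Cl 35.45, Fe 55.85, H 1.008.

0.05681 kg

M(FeCl2) = 55.85 + 2(35.45) = 126.75 g/mol.
M(HCl) = 1.008 + 35.45 = 36.458 g/mol.
n(FeCl2) = 98.750 g / 126.75 g/mol = 0.77909 mol.
From the equation the FeCl2:HCl mole ratio is 1:2, so n(HCl) = 0.77909 × 2/1 = 1.5582 mol.
Mass of HCl = 1.5582 mol × 36.458 g/mol = 56.808 g.
Converting to kg: 56.808 g = 0.05681 kg.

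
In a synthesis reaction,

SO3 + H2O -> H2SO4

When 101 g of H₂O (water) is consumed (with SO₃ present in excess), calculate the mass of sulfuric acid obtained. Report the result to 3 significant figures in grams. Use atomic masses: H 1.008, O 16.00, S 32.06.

M(H2O) = 2(1.008) + 16.00 = 18.016 g/mol.
M(H2SO4) = 2(1.008) + 32.06 + 4(16.00) = 98.076 g/mol.
n(H2O) = 101.0 g / 18.016 g/mol = 5.606 mol.
From the equation the H2O:H2SO4 mole ratio is 1:1, so n(H2SO4) = 5.606 × 1/1 = 5.606 mol.
Mass of H2SO4 = 5.606 mol × 98.076 g/mol = 549.8 g.

550 g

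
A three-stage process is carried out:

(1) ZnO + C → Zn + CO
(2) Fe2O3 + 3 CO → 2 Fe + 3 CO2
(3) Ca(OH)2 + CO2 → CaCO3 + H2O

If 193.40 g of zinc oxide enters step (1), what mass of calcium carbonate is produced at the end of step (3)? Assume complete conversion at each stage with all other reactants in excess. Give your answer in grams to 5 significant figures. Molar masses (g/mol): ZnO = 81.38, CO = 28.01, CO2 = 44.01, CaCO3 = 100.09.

237.86 g

n(ZnO) = 193.40 / 81.38 = 2.37651 mol.
Reaction (1): ZnO→CO ratio 1:1 ⇒ n(CO) = 2.37651 mol.
Reaction (2): CO→CO2 ratio 3:3 ⇒ n(CO2) = 2.37651 mol.
Reaction (3): CO2→CaCO3 ratio 1:1 ⇒ n(CaCO3) = 2.37651 mol.
Mass of CaCO3 = 2.37651 × 100.09 = 237.864 g.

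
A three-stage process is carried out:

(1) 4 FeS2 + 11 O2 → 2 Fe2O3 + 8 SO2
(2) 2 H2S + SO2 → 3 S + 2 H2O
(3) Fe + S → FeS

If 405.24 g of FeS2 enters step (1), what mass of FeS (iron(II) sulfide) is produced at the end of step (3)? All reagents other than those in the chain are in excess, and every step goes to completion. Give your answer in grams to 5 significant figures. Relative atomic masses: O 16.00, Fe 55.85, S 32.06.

M(FeS2) = 55.85 + 2(32.06) = 119.97 g/mol.
M(FeS) = 55.85 + 32.06 = 87.91 g/mol.
n(FeS2) = 405.24 / 119.97 = 3.37784 mol.
Reaction (1): FeS2→SO2 ratio 4:8 ⇒ n(SO2) = 6.75569 mol.
Reaction (2): SO2→S ratio 1:3 ⇒ n(S) = 20.2671 mol.
Reaction (3): S→FeS ratio 1:1 ⇒ n(FeS) = 20.2671 mol.
Mass of FeS = 20.2671 × 87.91 = 1781.68 g.

1781.7 g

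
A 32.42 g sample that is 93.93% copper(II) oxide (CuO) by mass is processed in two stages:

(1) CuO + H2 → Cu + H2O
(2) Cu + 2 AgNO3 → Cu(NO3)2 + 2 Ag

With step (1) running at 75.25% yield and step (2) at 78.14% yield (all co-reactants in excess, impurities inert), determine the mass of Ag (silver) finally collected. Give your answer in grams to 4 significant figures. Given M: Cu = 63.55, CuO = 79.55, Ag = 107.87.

48.56 g

Pure CuO = 32.42 × 0.9393 = 30.452 g.
n(CuO) = 30.452 / 79.55 = 0.38280 mol.
Step 1 (CuO:Cu = 1:1): theoretical n(Cu) = 0.38280 mol; at 75.25% yield, n(Cu) = 0.28806 mol.
Step 2 (Cu:Ag = 1:2): theoretical n(Ag) = 0.57612 mol, so theoretical mass = 0.57612 × 107.87 = 62.146 g.
At 78.14% yield, actual mass of Ag = 62.146 × 0.7814 = 48.561 g.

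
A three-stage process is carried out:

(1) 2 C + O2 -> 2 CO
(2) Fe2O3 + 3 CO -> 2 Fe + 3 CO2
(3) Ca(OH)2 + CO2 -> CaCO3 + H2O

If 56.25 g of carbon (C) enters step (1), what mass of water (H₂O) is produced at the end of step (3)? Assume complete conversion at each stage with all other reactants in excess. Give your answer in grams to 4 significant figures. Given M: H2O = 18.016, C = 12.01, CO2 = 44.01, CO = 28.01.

84.38 g

n(C) = 56.25 / 12.01 = 4.6836 mol.
Reaction (1): C→CO ratio 2:2 ⇒ n(CO) = 4.6836 mol.
Reaction (2): CO→CO2 ratio 3:3 ⇒ n(CO2) = 4.6836 mol.
Reaction (3): CO2→H2O ratio 1:1 ⇒ n(H2O) = 4.6836 mol.
Mass of H2O = 4.6836 × 18.016 = 84.380 g.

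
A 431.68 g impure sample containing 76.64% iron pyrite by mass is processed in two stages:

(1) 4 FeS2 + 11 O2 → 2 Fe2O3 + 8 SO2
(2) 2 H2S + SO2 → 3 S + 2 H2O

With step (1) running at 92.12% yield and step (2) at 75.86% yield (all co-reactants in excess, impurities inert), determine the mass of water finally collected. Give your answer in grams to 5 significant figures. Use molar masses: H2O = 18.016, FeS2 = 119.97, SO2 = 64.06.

Pure FeS2 = 431.68 × 0.7664 = 330.840 g.
n(FeS2) = 330.840 / 119.97 = 2.75769 mol.
Step 1 (FeS2:SO2 = 4:8): theoretical n(SO2) = 5.51537 mol; at 92.12% yield, n(SO2) = 5.08076 mol.
Step 2 (SO2:H2O = 1:2): theoretical n(H2O) = 10.1615 mol, so theoretical mass = 10.1615 × 18.016 = 183.070 g.
At 75.86% yield, actual mass of H2O = 183.070 × 0.7586 = 138.877 g.

138.88 g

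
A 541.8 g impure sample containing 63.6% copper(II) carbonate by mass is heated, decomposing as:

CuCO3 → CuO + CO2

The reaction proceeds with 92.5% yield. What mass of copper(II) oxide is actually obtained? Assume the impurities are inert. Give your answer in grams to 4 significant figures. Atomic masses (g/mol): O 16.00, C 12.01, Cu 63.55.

205.2 g

Pure CuCO3 available = 541.8 g × 0.636 = 344.58 g.
M(CuCO3) = 63.55 + 12.01 + 3(16.00) = 123.56 g/mol.
M(CuO) = 63.55 + 16.00 = 79.55 g/mol.
n(CuCO3) = 344.58 g / 123.56 g/mol = 2.7888 mol.
From the equation the CuCO3:CuO mole ratio is 1:1, so n(CuO) = 2.7888 × 1/1 = 2.7888 mol.
Mass of CuO = 2.7888 mol × 79.55 g/mol = 221.85 g.
Actual mass collected = 221.85 g × 0.925 = 205.21 g.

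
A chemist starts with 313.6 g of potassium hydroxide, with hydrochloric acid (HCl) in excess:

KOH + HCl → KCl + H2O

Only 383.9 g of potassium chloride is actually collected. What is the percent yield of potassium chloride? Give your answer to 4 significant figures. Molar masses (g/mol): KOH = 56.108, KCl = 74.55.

92.13 %

n(KOH) = 313.60 g / 56.108 g/mol = 5.5892 mol.
From the equation the KOH:KCl mole ratio is 1:1, so n(KCl) = 5.5892 × 1/1 = 5.5892 mol.
Mass of KCl = 5.5892 mol × 74.55 g/mol = 416.68 g.
This is the theoretical yield. Percent yield = 383.9 g / 416.68 g × 100% = 92.134%.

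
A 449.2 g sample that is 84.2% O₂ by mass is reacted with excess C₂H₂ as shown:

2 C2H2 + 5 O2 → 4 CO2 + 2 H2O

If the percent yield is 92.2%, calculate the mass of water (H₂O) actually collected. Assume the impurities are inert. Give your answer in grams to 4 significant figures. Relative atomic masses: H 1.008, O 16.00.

78.53 g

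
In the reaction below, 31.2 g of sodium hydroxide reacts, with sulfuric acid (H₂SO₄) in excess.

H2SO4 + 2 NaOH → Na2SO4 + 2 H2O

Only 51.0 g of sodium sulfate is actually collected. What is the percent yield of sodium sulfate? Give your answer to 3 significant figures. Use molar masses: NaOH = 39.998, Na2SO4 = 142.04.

n(NaOH) = 31.20 g / 39.998 g/mol = 0.7800 mol.
From the equation the NaOH:Na2SO4 mole ratio is 2:1, so n(Na2SO4) = 0.7800 × 1/2 = 0.3900 mol.
Mass of Na2SO4 = 0.3900 mol × 142.04 g/mol = 55.40 g.
This is the theoretical yield. Percent yield = 51.0 g / 55.40 g × 100% = 92.06%.

92.1 %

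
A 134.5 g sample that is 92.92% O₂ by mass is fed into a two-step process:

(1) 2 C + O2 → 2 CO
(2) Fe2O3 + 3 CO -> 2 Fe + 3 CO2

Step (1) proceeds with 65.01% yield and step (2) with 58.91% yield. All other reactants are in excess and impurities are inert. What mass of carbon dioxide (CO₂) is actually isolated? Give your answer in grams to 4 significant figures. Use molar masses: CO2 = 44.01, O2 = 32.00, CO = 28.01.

Pure O2 = 134.5 × 0.9292 = 124.98 g.
n(O2) = 124.98 / 32.00 = 3.9055 mol.
Step 1 (O2:CO = 1:2): theoretical n(CO) = 7.8111 mol; at 65.01% yield, n(CO) = 5.0780 mol.
Step 2 (CO:CO2 = 3:3): theoretical n(CO2) = 5.0780 mol, so theoretical mass = 5.0780 × 44.01 = 223.48 g.
At 58.91% yield, actual mass of CO2 = 223.48 × 0.5891 = 131.65 g.

131.7 g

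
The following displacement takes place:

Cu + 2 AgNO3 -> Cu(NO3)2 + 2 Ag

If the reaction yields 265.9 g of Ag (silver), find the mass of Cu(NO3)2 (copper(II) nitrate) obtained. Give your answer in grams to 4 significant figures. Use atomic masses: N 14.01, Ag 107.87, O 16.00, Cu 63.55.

M(Ag) = 107.87 g/mol.
M(Cu(NO3)2) = 63.55 + 2(14.01) + 6(16.00) = 187.57 g/mol.
n(Ag) = 265.90 g / 107.87 g/mol = 2.4650 mol.
From the equation the Ag:Cu(NO3)2 mole ratio is 2:1, so n(Cu(NO3)2) = 2.4650 × 1/2 = 1.2325 mol.
Mass of Cu(NO3)2 = 1.2325 mol × 187.57 g/mol = 231.18 g.

231.2 g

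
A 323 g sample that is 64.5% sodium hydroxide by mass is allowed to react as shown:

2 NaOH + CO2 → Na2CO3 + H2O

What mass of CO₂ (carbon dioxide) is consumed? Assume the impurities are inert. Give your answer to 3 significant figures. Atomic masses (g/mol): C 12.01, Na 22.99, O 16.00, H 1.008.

Mass of pure NaOH = 323 g × 0.645 = 208.3 g.
M(NaOH) = 22.99 + 16.00 + 1.008 = 39.998 g/mol.
M(CO2) = 12.01 + 2(16.00) = 44.01 g/mol.
n(NaOH) = 208.3 g / 39.998 g/mol = 5.209 mol.
From the equation the NaOH:CO2 mole ratio is 2:1, so n(CO2) = 5.209 × 1/2 = 2.604 mol.
Mass of CO2 = 2.604 mol × 44.01 g/mol = 114.6 g.

115 g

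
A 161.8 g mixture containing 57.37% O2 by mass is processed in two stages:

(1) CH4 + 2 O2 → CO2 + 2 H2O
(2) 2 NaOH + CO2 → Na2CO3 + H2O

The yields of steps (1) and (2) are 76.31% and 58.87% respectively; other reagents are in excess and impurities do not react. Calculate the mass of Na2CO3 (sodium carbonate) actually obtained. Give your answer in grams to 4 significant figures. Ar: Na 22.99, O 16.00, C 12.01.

69.06 g

Pure O2 = 161.8 × 0.5737 = 92.825 g.
M(O2) = 2(16.00) = 32.00 g/mol.
M(Na2CO3) = 2(22.99) + 12.01 + 3(16.00) = 105.99 g/mol.
n(O2) = 92.825 / 32.00 = 2.9008 mol.
Step 1 (O2:CO2 = 2:1): theoretical n(CO2) = 1.4504 mol; at 76.31% yield, n(CO2) = 1.1068 mol.
Step 2 (CO2:Na2CO3 = 1:1): theoretical n(Na2CO3) = 1.1068 mol, so theoretical mass = 1.1068 × 105.99 = 117.31 g.
At 58.87% yield, actual mass of Na2CO3 = 117.31 × 0.5887 = 69.060 g.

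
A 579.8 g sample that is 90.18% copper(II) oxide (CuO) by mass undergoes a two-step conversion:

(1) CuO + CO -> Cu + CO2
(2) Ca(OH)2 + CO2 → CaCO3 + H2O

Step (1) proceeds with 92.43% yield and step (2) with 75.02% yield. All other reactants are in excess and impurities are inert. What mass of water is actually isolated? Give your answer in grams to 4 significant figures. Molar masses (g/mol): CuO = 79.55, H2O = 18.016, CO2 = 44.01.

82.11 g

Pure CuO = 579.8 × 0.9018 = 522.86 g.
n(CuO) = 522.86 / 79.55 = 6.5728 mol.
Step 1 (CuO:CO2 = 1:1): theoretical n(CO2) = 6.5728 mol; at 92.43% yield, n(CO2) = 6.0752 mol.
Step 2 (CO2:H2O = 1:1): theoretical n(H2O) = 6.0752 mol, so theoretical mass = 6.0752 × 18.016 = 109.45 g.
At 75.02% yield, actual mass of H2O = 109.45 × 0.7502 = 82.110 g.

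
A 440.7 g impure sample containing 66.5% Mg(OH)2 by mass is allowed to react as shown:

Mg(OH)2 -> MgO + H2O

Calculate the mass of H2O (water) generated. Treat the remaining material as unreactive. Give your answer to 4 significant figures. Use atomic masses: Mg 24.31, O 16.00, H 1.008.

90.52 g

Mass of pure Mg(OH)2 = 440.7 g × 0.665 = 293.07 g.
M(Mg(OH)2) = 24.31 + 2(16.00) + 2(1.008) = 58.326 g/mol.
M(H2O) = 2(1.008) + 16.00 = 18.016 g/mol.
n(Mg(OH)2) = 293.07 g / 58.326 g/mol = 5.0246 mol.
From the equation the Mg(OH)2:H2O mole ratio is 1:1, so n(H2O) = 5.0246 × 1/1 = 5.0246 mol.
Mass of H2O = 5.0246 mol × 18.016 g/mol = 90.523 g.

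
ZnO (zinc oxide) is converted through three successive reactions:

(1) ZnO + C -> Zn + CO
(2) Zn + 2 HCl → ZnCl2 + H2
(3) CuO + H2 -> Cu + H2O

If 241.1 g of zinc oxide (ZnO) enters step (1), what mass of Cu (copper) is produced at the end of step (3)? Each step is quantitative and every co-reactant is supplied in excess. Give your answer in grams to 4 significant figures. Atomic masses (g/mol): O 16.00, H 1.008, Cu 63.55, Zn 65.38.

M(ZnO) = 65.38 + 16.00 = 81.38 g/mol.
M(Cu) = 63.55 g/mol.
n(ZnO) = 241.1 / 81.38 = 2.9626 mol.
Reaction (1): ZnO→Zn ratio 1:1 ⇒ n(Zn) = 2.9626 mol.
Reaction (2): Zn→H2 ratio 1:1 ⇒ n(H2) = 2.9626 mol.
Reaction (3): H2→Cu ratio 1:1 ⇒ n(Cu) = 2.9626 mol.
Mass of Cu = 2.9626 × 63.55 = 188.28 g.

188.3 g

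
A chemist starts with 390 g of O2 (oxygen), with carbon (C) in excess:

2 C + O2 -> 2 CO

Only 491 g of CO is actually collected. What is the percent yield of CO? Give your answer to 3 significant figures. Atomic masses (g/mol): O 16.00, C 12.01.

M(O2) = 2(16.00) = 32.00 g/mol.
M(CO) = 12.01 + 16.00 = 28.01 g/mol.
n(O2) = 390.0 g / 32.00 g/mol = 12.19 mol.
From the equation the O2:CO mole ratio is 1:2, so n(CO) = 12.19 × 2/1 = 24.38 mol.
Mass of CO = 24.38 mol × 28.01 g/mol = 682.7 g.
This is the theoretical yield. Percent yield = 491 g / 682.7 g × 100% = 71.92%.

71.9 %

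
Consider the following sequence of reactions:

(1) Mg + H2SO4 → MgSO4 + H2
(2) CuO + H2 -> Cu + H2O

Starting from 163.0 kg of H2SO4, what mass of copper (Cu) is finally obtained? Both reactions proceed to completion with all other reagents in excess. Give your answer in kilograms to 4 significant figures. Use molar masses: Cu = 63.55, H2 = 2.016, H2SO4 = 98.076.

105.6 kg

163.0 kg = 163000 g.
n(H2SO4) = 163000 / 98.076 = 1662.0 mol.
Step 1 gives a 1:1 ratio of H2SO4 to H2, so n(H2) = 1662.0 mol.
In step 2 the H2:Cu ratio is 1:1, so n(Cu) = 1662.0 mol.
Mass of Cu = 1662.0 × 63.55 = 105620 g = 105.6 kg.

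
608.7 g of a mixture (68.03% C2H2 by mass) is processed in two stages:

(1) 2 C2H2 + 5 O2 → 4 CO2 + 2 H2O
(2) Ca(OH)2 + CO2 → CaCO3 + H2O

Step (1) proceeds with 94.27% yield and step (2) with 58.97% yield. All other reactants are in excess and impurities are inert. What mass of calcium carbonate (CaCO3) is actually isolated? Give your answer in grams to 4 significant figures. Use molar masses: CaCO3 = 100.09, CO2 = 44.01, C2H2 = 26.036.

1770 g

Pure C2H2 = 608.7 × 0.6803 = 414.10 g.
n(C2H2) = 414.10 / 26.036 = 15.905 mol.
Step 1 (C2H2:CO2 = 2:4): theoretical n(CO2) = 31.810 mol; at 94.27% yield, n(CO2) = 29.987 mol.
Step 2 (CO2:CaCO3 = 1:1): theoretical n(CaCO3) = 29.987 mol, so theoretical mass = 29.987 × 100.09 = 3001.4 g.
At 58.97% yield, actual mass of CaCO3 = 3001.4 × 0.5897 = 1769.9 g.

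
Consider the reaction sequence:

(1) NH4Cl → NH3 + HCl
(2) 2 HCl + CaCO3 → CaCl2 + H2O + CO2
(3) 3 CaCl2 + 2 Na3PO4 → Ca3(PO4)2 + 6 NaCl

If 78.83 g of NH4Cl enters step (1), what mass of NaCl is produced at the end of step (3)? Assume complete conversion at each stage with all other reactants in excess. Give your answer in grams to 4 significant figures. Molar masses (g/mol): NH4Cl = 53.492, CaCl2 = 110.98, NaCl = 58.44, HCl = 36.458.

86.12 g

n(NH4Cl) = 78.83 / 53.492 = 1.4737 mol.
Reaction (1): NH4Cl→HCl ratio 1:1 ⇒ n(HCl) = 1.4737 mol.
Reaction (2): HCl→CaCl2 ratio 2:1 ⇒ n(CaCl2) = 0.73684 mol.
Reaction (3): CaCl2→NaCl ratio 3:6 ⇒ n(NaCl) = 1.4737 mol.
Mass of NaCl = 1.4737 × 58.44 = 86.122 g.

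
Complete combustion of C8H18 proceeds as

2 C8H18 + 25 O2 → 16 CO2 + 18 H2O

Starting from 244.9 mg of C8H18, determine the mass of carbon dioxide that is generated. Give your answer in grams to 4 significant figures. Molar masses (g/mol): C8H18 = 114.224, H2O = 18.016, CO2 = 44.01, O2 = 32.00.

Convert: 244.9 mg = 0.24490 g.
n(C8H18) = 0.24490 g / 114.224 g/mol = 0.0021440 mol.
From the equation the C8H18:CO2 mole ratio is 2:16, so n(CO2) = 0.0021440 × 16/2 = 0.017152 mol.
Mass of CO2 = 0.017152 mol × 44.01 g/mol = 0.75487 g.

0.7549 g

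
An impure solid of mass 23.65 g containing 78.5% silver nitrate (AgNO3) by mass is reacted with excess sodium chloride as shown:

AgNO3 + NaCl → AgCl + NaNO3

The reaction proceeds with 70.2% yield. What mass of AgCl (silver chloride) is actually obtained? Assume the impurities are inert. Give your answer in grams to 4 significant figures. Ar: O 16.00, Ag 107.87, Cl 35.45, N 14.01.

Pure AgNO3 available = 23.65 g × 0.785 = 18.565 g.
M(AgNO3) = 107.87 + 14.01 + 3(16.00) = 169.88 g/mol.
M(AgCl) = 107.87 + 35.45 = 143.32 g/mol.
n(AgNO3) = 18.565 g / 169.88 g/mol = 0.10928 mol.
From the equation the AgNO3:AgCl mole ratio is 1:1, so n(AgCl) = 0.10928 × 1/1 = 0.10928 mol.
Mass of AgCl = 0.10928 mol × 143.32 g/mol = 15.663 g.
Actual mass collected = 15.663 g × 0.702 = 10.995 g.

11.00 g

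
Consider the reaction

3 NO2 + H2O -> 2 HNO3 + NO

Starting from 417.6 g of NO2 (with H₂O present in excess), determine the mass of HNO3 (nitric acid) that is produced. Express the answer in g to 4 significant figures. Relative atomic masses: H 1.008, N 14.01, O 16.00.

381.3 g

M(NO2) = 14.01 + 2(16.00) = 46.01 g/mol.
M(HNO3) = 1.008 + 14.01 + 3(16.00) = 63.018 g/mol.
n(NO2) = 417.60 g / 46.01 g/mol = 9.0763 mol.
From the equation the NO2:HNO3 mole ratio is 3:2, so n(HNO3) = 9.0763 × 2/3 = 6.0509 mol.
Mass of HNO3 = 6.0509 mol × 63.018 g/mol = 381.31 g.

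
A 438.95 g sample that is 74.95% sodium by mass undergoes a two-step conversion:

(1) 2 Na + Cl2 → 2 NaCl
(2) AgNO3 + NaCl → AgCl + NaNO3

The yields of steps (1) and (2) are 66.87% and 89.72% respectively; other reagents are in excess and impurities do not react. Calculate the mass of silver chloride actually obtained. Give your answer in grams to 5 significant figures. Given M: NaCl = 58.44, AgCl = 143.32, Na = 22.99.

1230.5 g

Pure Na = 438.95 × 0.7495 = 328.993 g.
n(Na) = 328.993 / 22.99 = 14.3103 mol.
Step 1 (Na:NaCl = 2:2): theoretical n(NaCl) = 14.3103 mol; at 66.87% yield, n(NaCl) = 9.56928 mol.
Step 2 (NaCl:AgCl = 1:1): theoretical n(AgCl) = 9.56928 mol, so theoretical mass = 9.56928 × 143.32 = 1371.47 g.
At 89.72% yield, actual mass of AgCl = 1371.47 × 0.8972 = 1230.48 g.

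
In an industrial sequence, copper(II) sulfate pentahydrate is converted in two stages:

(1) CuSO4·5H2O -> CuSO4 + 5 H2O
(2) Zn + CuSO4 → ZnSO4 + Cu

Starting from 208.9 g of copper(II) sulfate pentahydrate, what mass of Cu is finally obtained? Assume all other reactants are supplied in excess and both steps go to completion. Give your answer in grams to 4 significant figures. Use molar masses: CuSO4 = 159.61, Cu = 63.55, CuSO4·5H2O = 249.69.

53.17 g

n(CuSO4·5H2O) = 208.90 / 249.69 = 0.83664 mol.
Step 1 gives a 1:1 ratio of CuSO4·5H2O to CuSO4, so n(CuSO4) = 0.83664 mol.
In step 2 the CuSO4:Cu ratio is 1:1, so n(Cu) = 0.83664 mol.
Mass of Cu = 0.83664 × 63.55 = 53.168 g.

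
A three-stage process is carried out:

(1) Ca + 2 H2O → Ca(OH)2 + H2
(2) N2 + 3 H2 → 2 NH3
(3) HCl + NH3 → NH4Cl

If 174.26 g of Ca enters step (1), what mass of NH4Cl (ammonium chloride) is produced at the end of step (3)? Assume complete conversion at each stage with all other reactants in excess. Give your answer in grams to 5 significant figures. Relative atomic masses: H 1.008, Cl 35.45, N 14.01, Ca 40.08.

M(Ca) = 40.08 g/mol.
M(NH4Cl) = 14.01 + 4(1.008) + 35.45 = 53.492 g/mol.
n(Ca) = 174.26 / 40.08 = 4.34780 mol.
Reaction (1): Ca→H2 ratio 1:1 ⇒ n(H2) = 4.34780 mol.
Reaction (2): H2→NH3 ratio 3:2 ⇒ n(NH3) = 2.89854 mol.
Reaction (3): NH3→NH4Cl ratio 1:1 ⇒ n(NH4Cl) = 2.89854 mol.
Mass of NH4Cl = 2.89854 × 53.492 = 155.049 g.

155.05 g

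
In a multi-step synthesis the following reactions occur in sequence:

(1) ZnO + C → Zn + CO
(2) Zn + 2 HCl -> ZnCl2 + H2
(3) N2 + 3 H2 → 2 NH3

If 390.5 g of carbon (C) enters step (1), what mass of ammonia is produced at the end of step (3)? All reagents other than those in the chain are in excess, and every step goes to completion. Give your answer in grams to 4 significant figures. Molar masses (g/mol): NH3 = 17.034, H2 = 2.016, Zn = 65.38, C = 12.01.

n(C) = 390.5 / 12.01 = 32.515 mol.
Reaction (1): C→Zn ratio 1:1 ⇒ n(Zn) = 32.515 mol.
Reaction (2): Zn→H2 ratio 1:1 ⇒ n(H2) = 32.515 mol.
Reaction (3): H2→NH3 ratio 3:2 ⇒ n(NH3) = 21.676 mol.
Mass of NH3 = 21.676 × 17.034 = 369.24 g.

369.2 g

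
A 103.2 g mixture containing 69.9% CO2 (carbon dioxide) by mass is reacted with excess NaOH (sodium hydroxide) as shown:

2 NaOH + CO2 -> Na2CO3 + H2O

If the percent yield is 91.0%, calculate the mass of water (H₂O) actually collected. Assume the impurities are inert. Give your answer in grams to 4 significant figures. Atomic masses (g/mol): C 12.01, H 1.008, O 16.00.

Pure CO2 available = 103.2 g × 0.699 = 72.137 g.
M(CO2) = 12.01 + 2(16.00) = 44.01 g/mol.
M(H2O) = 2(1.008) + 16.00 = 18.016 g/mol.
n(CO2) = 72.137 g / 44.01 g/mol = 1.6391 mol.
From the equation the CO2:H2O mole ratio is 1:1, so n(H2O) = 1.6391 × 1/1 = 1.6391 mol.
Mass of H2O = 1.6391 mol × 18.016 g/mol = 29.530 g.
Actual mass collected = 29.530 g × 0.910 = 26.872 g.

26.87 g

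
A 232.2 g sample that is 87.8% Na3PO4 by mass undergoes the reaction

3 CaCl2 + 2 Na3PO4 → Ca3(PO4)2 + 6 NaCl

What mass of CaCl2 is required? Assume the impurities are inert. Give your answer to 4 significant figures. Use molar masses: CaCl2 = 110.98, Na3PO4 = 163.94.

207.0 g

Mass of pure Na3PO4 = 232.2 g × 0.878 = 203.87 g.
n(Na3PO4) = 203.87 g / 163.94 g/mol = 1.2436 mol.
From the equation the Na3PO4:CaCl2 mole ratio is 2:3, so n(CaCl2) = 1.2436 × 3/2 = 1.8654 mol.
Mass of CaCl2 = 1.8654 mol × 110.98 g/mol = 207.02 g.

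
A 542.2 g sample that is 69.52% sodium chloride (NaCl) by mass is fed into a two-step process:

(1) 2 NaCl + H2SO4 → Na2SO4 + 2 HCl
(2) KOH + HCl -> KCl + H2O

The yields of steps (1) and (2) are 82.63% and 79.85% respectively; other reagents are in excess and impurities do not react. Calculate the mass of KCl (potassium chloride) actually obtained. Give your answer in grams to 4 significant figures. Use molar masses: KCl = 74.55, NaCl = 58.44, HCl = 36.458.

Pure NaCl = 542.2 × 0.6952 = 376.94 g.
n(NaCl) = 376.94 / 58.44 = 6.4500 mol.
Step 1 (NaCl:HCl = 2:2): theoretical n(HCl) = 6.4500 mol; at 82.63% yield, n(HCl) = 5.3296 mol.
Step 2 (HCl:KCl = 1:1): theoretical n(KCl) = 5.3296 mol, so theoretical mass = 5.3296 × 74.55 = 397.32 g.
At 79.85% yield, actual mass of KCl = 397.32 × 0.7985 = 317.26 g.

317.3 g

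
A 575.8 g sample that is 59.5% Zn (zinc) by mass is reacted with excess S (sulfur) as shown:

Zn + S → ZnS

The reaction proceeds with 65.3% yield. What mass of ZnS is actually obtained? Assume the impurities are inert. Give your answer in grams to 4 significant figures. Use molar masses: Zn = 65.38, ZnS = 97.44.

333.4 g

Pure Zn available = 575.8 g × 0.595 = 342.60 g.
n(Zn) = 342.60 g / 65.38 g/mol = 5.2401 mol.
From the equation the Zn:ZnS mole ratio is 1:1, so n(ZnS) = 5.2401 × 1/1 = 5.2401 mol.
Mass of ZnS = 5.2401 mol × 97.44 g/mol = 510.60 g.
Actual mass collected = 510.60 g × 0.653 = 333.42 g.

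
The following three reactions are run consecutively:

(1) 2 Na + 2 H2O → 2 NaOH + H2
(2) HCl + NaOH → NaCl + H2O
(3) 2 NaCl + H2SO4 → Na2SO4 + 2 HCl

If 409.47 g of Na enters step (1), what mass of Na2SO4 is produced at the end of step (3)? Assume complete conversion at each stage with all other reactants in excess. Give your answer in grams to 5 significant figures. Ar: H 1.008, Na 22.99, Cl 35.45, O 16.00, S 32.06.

M(Na) = 22.99 g/mol.
M(Na2SO4) = 2(22.99) + 32.06 + 4(16.00) = 142.04 g/mol.
n(Na) = 409.47 / 22.99 = 17.8108 mol.
Reaction (1): Na→NaOH ratio 2:2 ⇒ n(NaOH) = 17.8108 mol.
Reaction (2): NaOH→NaCl ratio 1:1 ⇒ n(NaCl) = 17.8108 mol.
Reaction (3): NaCl→Na2SO4 ratio 2:1 ⇒ n(Na2SO4) = 8.90539 mol.
Mass of Na2SO4 = 8.90539 × 142.04 = 1264.92 g.

1264.9 g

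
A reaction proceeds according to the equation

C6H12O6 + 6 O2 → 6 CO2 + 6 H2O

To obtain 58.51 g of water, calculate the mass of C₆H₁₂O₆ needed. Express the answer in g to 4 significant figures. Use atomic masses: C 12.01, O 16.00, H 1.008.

97.51 g

M(H2O) = 2(1.008) + 16.00 = 18.016 g/mol.
M(C6H12O6) = 6(12.01) + 12(1.008) + 6(16.00) = 180.156 g/mol.
n(H2O) = 58.510 g / 18.016 g/mol = 3.2477 mol.
From the equation the H2O:C6H12O6 mole ratio is 6:1, so n(C6H12O6) = 3.2477 × 1/6 = 0.54128 mol.
Mass of C6H12O6 = 0.54128 mol × 180.156 g/mol = 97.515 g.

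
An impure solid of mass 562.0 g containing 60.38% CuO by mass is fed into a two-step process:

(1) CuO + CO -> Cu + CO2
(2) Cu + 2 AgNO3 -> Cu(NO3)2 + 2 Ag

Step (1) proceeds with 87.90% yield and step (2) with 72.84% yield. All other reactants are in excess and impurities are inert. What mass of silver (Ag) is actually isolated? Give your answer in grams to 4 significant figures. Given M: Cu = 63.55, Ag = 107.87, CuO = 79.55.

589.2 g

Pure CuO = 562.0 × 0.6038 = 339.34 g.
n(CuO) = 339.34 / 79.55 = 4.2657 mol.
Step 1 (CuO:Cu = 1:1): theoretical n(Cu) = 4.2657 mol; at 87.90% yield, n(Cu) = 3.7495 mol.
Step 2 (Cu:Ag = 1:2): theoretical n(Ag) = 7.4991 mol, so theoretical mass = 7.4991 × 107.87 = 808.93 g.
At 72.84% yield, actual mass of Ag = 808.93 × 0.7284 = 589.22 g.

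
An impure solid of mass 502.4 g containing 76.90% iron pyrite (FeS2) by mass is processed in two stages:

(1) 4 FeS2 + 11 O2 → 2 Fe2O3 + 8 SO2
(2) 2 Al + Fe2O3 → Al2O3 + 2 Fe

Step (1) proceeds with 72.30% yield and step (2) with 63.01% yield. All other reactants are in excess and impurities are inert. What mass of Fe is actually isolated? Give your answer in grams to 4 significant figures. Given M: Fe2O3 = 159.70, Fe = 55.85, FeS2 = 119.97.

81.94 g

Pure FeS2 = 502.4 × 0.7690 = 386.35 g.
n(FeS2) = 386.35 / 119.97 = 3.2204 mol.
Step 1 (FeS2:Fe2O3 = 4:2): theoretical n(Fe2O3) = 1.6102 mol; at 72.30% yield, n(Fe2O3) = 1.1642 mol.
Step 2 (Fe2O3:Fe = 1:2): theoretical n(Fe) = 2.3283 mol, so theoretical mass = 2.3283 × 55.85 = 130.04 g.
At 63.01% yield, actual mass of Fe = 130.04 × 0.6301 = 81.936 g.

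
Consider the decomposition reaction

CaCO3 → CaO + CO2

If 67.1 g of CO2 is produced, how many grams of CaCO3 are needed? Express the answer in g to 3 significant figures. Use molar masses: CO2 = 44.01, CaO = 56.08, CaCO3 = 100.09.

n(CO2) = 67.10 g / 44.01 g/mol = 1.525 mol.
From the equation the CO2:CaCO3 mole ratio is 1:1, so n(CaCO3) = 1.525 × 1/1 = 1.525 mol.
Mass of CaCO3 = 1.525 mol × 100.09 g/mol = 152.6 g.

153 g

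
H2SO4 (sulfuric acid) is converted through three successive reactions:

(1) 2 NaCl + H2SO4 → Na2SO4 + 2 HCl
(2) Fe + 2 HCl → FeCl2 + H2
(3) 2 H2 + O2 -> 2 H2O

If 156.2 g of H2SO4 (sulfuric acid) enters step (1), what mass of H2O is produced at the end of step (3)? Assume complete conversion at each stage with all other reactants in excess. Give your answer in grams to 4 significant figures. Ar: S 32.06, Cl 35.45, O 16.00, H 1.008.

28.69 g

M(H2SO4) = 2(1.008) + 32.06 + 4(16.00) = 98.076 g/mol.
M(H2O) = 2(1.008) + 16.00 = 18.016 g/mol.
n(H2SO4) = 156.2 / 98.076 = 1.5926 mol.
Reaction (1): H2SO4→HCl ratio 1:2 ⇒ n(HCl) = 3.1853 mol.
Reaction (2): HCl→H2 ratio 2:1 ⇒ n(H2) = 1.5926 mol.
Reaction (3): H2→H2O ratio 2:2 ⇒ n(H2O) = 1.5926 mol.
Mass of H2O = 1.5926 × 18.016 = 28.693 g.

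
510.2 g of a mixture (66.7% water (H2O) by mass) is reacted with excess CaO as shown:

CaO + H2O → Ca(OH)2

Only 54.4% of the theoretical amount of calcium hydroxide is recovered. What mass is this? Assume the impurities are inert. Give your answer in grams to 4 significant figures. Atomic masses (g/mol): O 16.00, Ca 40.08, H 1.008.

761.4 g

Pure H2O available = 510.2 g × 0.667 = 340.30 g.
M(H2O) = 2(1.008) + 16.00 = 18.016 g/mol.
M(Ca(OH)2) = 40.08 + 2(16.00) + 2(1.008) = 74.096 g/mol.
n(H2O) = 340.30 g / 18.016 g/mol = 18.889 mol.
From the equation the H2O:Ca(OH)2 mole ratio is 1:1, so n(Ca(OH)2) = 18.889 × 1/1 = 18.889 mol.
Mass of Ca(OH)2 = 18.889 mol × 74.096 g/mol = 1399.6 g.
Actual mass collected = 1399.6 g × 0.544 = 761.38 g.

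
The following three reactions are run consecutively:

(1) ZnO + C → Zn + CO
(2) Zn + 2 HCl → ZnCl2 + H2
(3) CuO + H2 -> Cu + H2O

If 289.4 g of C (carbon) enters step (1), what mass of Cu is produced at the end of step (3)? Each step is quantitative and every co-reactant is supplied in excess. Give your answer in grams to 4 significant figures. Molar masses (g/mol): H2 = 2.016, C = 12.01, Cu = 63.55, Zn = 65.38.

1531 g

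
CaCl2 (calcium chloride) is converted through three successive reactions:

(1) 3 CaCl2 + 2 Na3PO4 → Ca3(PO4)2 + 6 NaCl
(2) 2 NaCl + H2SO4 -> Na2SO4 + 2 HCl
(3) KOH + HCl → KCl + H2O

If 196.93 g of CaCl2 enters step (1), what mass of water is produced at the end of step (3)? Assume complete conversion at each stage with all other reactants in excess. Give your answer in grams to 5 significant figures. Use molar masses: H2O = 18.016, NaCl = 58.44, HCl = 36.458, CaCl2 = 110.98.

n(CaCl2) = 196.93 / 110.98 = 1.77446 mol.
Reaction (1): CaCl2→NaCl ratio 3:6 ⇒ n(NaCl) = 3.54893 mol.
Reaction (2): NaCl→HCl ratio 2:2 ⇒ n(HCl) = 3.54893 mol.
Reaction (3): HCl→H2O ratio 1:1 ⇒ n(H2O) = 3.54893 mol.
Mass of H2O = 3.54893 × 18.016 = 63.9375 g.

63.937 g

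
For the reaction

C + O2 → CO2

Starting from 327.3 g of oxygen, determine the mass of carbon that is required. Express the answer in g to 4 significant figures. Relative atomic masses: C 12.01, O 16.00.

122.8 g

M(O2) = 2(16.00) = 32.00 g/mol.
M(C) = 12.01 g/mol.
n(O2) = 327.30 g / 32.00 g/mol = 10.228 mol.
From the equation the O2:C mole ratio is 1:1, so n(C) = 10.228 × 1/1 = 10.228 mol.
Mass of C = 10.228 mol × 12.01 g/mol = 122.84 g.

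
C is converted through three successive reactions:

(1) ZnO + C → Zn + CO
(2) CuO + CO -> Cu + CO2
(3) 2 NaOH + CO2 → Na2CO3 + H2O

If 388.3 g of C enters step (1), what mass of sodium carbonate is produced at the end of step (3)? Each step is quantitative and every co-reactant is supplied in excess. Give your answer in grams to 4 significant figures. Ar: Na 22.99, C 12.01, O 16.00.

3427 g

M(C) = 12.01 g/mol.
M(Na2CO3) = 2(22.99) + 12.01 + 3(16.00) = 105.99 g/mol.
n(C) = 388.3 / 12.01 = 32.331 mol.
Reaction (1): C→CO ratio 1:1 ⇒ n(CO) = 32.331 mol.
Reaction (2): CO→CO2 ratio 1:1 ⇒ n(CO2) = 32.331 mol.
Reaction (3): CO2→Na2CO3 ratio 1:1 ⇒ n(Na2CO3) = 32.331 mol.
Mass of Na2CO3 = 32.331 × 105.99 = 3426.8 g.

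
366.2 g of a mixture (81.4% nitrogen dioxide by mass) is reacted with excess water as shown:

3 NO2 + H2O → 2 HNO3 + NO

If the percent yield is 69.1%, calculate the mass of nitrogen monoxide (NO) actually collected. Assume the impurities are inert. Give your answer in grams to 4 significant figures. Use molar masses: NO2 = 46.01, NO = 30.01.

Pure NO2 available = 366.2 g × 0.814 = 298.09 g.
n(NO2) = 298.09 g / 46.01 g/mol = 6.4787 mol.
From the equation the NO2:NO mole ratio is 3:1, so n(NO) = 6.4787 × 1/3 = 2.1596 mol.
Mass of NO = 2.1596 mol × 30.01 g/mol = 64.809 g.
Actual mass collected = 64.809 g × 0.691 = 44.783 g.

44.78 g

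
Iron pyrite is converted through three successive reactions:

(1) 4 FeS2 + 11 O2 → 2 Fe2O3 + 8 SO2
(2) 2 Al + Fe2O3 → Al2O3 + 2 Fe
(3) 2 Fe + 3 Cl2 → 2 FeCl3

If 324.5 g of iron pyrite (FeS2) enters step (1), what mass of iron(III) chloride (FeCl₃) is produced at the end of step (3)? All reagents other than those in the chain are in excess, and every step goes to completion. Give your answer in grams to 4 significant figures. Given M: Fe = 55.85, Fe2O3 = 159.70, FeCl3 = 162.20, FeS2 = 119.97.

n(FeS2) = 324.5 / 119.97 = 2.7048 mol.
Reaction (1): FeS2→Fe2O3 ratio 4:2 ⇒ n(Fe2O3) = 1.3524 mol.
Reaction (2): Fe2O3→Fe ratio 1:2 ⇒ n(Fe) = 2.7048 mol.
Reaction (3): Fe→FeCl3 ratio 2:2 ⇒ n(FeCl3) = 2.7048 mol.
Mass of FeCl3 = 2.7048 × 162.20 = 438.73 g.

438.7 g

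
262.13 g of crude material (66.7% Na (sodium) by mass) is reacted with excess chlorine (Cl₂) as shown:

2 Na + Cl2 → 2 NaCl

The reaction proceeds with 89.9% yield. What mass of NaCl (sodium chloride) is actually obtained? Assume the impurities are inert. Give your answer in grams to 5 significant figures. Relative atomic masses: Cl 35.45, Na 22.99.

Pure Na available = 262.13 g × 0.667 = 174.841 g.
M(Na) = 22.99 g/mol.
M(NaCl) = 22.99 + 35.45 = 58.44 g/mol.
n(Na) = 174.841 g / 22.99 g/mol = 7.60508 mol.
From the equation the Na:NaCl mole ratio is 2:2, so n(NaCl) = 7.60508 × 2/2 = 7.60508 mol.
Mass of NaCl = 7.60508 mol × 58.44 g/mol = 444.441 g.
Actual mass collected = 444.441 g × 0.899 = 399.552 g.

399.55 g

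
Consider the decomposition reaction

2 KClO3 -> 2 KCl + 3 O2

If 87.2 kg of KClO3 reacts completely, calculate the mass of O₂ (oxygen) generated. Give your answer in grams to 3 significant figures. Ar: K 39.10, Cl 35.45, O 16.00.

34200 g

M(KClO3) = 39.10 + 35.45 + 3(16.00) = 122.55 g/mol.
M(O2) = 2(16.00) = 32.00 g/mol.
Convert: 87.2 kg = 87200 g.
n(KClO3) = 87200 g / 122.55 g/mol = 711.5 mol.
From the equation the KClO3:O2 mole ratio is 2:3, so n(O2) = 711.5 × 3/2 = 1067 mol.
Mass of O2 = 1067 mol × 32.00 g/mol = 34150 g.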